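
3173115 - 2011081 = 1162034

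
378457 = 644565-266108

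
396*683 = 270468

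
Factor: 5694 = 2^1*3^1*13^1*73^1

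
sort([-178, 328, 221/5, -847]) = [-847, -178, 221/5, 328]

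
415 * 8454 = 3508410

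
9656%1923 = 41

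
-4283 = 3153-7436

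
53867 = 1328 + 52539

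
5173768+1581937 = 6755705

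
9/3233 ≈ 0.00278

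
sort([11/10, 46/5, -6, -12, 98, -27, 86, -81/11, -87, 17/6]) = [-87, -27, -12, -81/11, -6, 11/10, 17/6, 46/5, 86, 98]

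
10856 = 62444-51588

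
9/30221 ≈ 0.000298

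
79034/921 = 85+749/921 ≈ 85.81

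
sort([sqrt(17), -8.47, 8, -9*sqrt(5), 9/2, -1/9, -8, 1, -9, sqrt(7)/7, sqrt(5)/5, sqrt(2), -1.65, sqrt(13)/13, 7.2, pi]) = [-9*sqrt(5), -9, -8.47, -8, -1.65, -1/9, sqrt(13)/13, sqrt(7)/7, sqrt(5)/5, 1, sqrt(2), pi, sqrt(17), 9/2, 7.2, 8]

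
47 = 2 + 45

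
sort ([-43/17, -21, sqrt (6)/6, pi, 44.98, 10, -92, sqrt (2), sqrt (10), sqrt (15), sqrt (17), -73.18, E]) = [-92, -73.18, -21, -43/17, sqrt (6)/6, sqrt (2), E, pi, sqrt (10), sqrt (15), sqrt (17), 10, 44.98]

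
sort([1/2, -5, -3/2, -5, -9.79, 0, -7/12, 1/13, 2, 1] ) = [-9.79, -5, -5, -3/2, -7/12, 0, 1/13, 1/2, 1, 2] 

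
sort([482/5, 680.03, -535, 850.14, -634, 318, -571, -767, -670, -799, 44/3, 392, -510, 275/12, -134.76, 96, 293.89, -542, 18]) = [-799, -767, -670, -634, -571, -542, -535, -510, -134.76, 44/3, 18, 275/12, 96, 482/5, 293.89, 318, 392, 680.03, 850.14]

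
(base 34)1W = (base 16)42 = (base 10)66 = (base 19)39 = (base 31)24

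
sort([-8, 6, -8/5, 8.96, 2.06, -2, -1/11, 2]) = [-8, -2, -8/5, -1/11, 2, 2.06, 6, 8.96]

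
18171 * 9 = 163539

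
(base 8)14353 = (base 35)579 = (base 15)1d54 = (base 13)2b99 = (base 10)6379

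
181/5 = 36 + 1/5 = 36.20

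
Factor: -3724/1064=-1*2^(-1)*7^1=-7/2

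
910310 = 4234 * 215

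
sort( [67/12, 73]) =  [67/12, 73]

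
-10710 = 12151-22861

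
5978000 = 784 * 7625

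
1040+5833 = 6873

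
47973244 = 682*70342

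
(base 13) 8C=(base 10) 116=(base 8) 164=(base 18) 68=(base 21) 5B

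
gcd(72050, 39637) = 1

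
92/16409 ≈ 0.00561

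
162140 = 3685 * 44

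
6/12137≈0.000494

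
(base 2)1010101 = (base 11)78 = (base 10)85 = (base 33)2j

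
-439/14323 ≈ -0.0307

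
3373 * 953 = 3214469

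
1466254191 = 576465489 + 889788702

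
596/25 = 23 + 21/25 = 23.84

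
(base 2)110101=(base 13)41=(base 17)32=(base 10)53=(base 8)65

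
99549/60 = 1659+3/20 = 1659.15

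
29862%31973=29862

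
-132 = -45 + -87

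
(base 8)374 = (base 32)7s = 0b11111100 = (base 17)ee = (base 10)252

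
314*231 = 72534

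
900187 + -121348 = 778839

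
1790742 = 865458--925284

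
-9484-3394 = -12878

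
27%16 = 11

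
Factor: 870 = 2^1 * 3^1 * 5^1 * 29^1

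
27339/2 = 13669+1/2 = 13669.50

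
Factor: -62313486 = -1 * 2^1 * 3^1 * 23^1 * 451547^1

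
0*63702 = 0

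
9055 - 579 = 8476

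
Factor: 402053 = 402053^1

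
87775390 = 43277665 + 44497725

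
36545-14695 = 21850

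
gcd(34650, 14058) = 198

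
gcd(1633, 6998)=1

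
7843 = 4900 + 2943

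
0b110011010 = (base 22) ie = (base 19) 12b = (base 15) 1c5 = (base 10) 410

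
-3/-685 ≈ 0.00438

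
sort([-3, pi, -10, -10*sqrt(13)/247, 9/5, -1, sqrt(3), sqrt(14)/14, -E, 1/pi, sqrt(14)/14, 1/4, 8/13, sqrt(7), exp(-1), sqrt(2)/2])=[-10, -3, -E, -1, -10*sqrt(13)/247, 1/4, sqrt(14)/14, sqrt(14)/14, 1/pi, exp(-1), 8/13, sqrt(2)/2, sqrt(3), 9/5, sqrt(7), pi]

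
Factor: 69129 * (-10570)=-1 * 2^1 * 3^2 * 5^1 * 7^1 * 151^1 * 7681^1=-730693530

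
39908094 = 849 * 47006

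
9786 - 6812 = 2974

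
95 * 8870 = 842650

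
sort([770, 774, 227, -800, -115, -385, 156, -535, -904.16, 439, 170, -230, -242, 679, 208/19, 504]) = [-904.16, -800, -535, -385, -242, -230, -115, 208/19, 156, 170, 227, 439, 504, 679, 770, 774]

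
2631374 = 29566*89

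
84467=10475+73992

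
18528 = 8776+9752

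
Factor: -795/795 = -1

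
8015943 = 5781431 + 2234512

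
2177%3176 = 2177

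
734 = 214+520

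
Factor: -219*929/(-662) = 2^(-1)*3^1*73^1*331^(-1)*929^1 = 203451/662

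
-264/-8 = 33 = 33.00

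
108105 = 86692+21413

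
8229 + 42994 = 51223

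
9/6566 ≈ 0.00137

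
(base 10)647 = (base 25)10m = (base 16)287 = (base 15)2d2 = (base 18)1hh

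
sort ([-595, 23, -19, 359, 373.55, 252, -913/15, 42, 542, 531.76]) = [-595, -913/15, -19, 23, 42, 252, 359, 373.55, 531.76, 542]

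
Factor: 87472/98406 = 2^3 * 3^(-2) = 8/9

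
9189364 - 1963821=7225543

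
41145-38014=3131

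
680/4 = 170 = 170.00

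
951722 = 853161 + 98561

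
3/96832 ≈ 0.0000310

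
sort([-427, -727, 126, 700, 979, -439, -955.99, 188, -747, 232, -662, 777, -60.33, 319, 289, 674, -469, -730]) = [-955.99, -747, -730, -727, -662, -469, -439, -427, -60.33, 126, 188, 232, 289, 319, 674, 700, 777, 979]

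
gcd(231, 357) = 21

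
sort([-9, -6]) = [-9, -6]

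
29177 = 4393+24784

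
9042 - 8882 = 160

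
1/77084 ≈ 0.0000130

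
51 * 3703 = 188853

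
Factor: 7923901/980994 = 2^(-1)*3^(-1)*7^(-1)*2797^1*2833^1*23357^(-1) 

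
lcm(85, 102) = 510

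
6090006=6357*958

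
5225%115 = 50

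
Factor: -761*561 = -1*3^1*11^1*17^1*761^1 = -426921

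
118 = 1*118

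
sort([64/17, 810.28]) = [64/17, 810.28]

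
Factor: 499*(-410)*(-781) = 2^1*5^1*11^1*41^1*71^1*499^1 = 159784790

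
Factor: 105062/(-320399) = -1 * 2^1 * 17^(-1) * 47^(-1) * 131^1 = -262/799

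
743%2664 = 743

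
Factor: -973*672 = -1*2^5*3^1*7^2*139^1 = -653856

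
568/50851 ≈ 0.0112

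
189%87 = 15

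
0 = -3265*0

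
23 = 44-21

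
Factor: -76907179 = -1*73^1*211^1*4993^1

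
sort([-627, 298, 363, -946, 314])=[-946, -627, 298, 314, 363]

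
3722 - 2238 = 1484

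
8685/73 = 118 + 71/73 ≈ 118.97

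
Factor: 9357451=373^1*25087^1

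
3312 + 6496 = 9808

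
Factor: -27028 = -1 * 2^2 * 29^1 * 233^1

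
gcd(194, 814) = 2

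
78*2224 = 173472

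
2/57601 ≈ 0.0000347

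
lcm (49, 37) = 1813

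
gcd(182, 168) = 14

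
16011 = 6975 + 9036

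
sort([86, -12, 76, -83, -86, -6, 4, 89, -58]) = [-86, -83, -58, -12, -6, 4, 76, 86, 89]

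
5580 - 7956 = -2376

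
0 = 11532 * 0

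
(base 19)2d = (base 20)2b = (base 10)51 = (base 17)30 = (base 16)33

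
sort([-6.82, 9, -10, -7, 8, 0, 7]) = [-10, -7, -6.82, 0, 7, 8, 9]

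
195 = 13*15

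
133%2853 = 133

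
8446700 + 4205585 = 12652285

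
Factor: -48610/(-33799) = 2^1 * 5^1 * 73^(-1) * 463^(-1) * 4861^1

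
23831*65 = 1549015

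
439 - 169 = 270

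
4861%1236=1153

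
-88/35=-2 - 18/35 ≈ -2.51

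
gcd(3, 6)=3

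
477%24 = 21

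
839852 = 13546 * 62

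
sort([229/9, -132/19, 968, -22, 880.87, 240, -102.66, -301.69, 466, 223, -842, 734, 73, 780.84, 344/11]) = [-842, -301.69, -102.66, -22, -132/19, 229/9, 344/11, 73, 223, 240, 466, 734, 780.84, 880.87, 968]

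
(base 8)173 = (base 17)74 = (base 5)443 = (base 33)3o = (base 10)123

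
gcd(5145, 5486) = 1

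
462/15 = 30+4/5 = 30.80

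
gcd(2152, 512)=8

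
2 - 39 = -37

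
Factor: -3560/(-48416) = 2^(-2) * 5^1 * 17^(-1) = 5/68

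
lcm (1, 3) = 3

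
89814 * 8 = 718512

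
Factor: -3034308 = -1 * 2^2 * 3^1 * 293^1 * 863^1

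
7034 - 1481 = 5553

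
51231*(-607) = -31097217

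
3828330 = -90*(-42537)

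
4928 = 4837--91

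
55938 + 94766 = 150704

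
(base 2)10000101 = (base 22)61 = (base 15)8d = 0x85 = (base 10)133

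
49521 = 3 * 16507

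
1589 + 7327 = 8916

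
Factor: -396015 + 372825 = -1 * 2^1 * 3^1 * 5^1 * 773^1 = -23190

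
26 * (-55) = -1430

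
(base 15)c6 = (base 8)272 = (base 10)186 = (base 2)10111010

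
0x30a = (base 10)778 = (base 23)1aj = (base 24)18a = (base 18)274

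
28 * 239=6692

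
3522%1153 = 63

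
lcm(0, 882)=0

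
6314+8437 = 14751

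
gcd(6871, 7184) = 1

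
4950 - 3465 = 1485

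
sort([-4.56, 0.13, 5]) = [-4.56, 0.13, 5]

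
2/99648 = 1/49824 ≈ 0.0000201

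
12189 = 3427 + 8762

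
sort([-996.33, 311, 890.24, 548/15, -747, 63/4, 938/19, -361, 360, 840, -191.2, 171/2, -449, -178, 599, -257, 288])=[-996.33, -747, -449, -361, -257, -191.2, -178, 63/4, 548/15, 938/19, 171/2, 288, 311, 360, 599, 840, 890.24]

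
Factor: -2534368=-1*2^5*29^1*2731^1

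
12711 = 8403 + 4308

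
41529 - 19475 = 22054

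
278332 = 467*596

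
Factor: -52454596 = -1*2^2*2383^1*5503^1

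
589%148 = 145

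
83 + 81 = 164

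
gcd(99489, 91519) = 1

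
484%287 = 197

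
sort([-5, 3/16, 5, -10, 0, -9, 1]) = [-10, -9, -5, 0, 3/16, 1, 5]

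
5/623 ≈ 0.00803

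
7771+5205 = 12976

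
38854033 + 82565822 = 121419855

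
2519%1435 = 1084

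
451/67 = 6 + 49/67 ≈ 6.73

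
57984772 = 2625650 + 55359122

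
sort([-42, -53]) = [-53, -42]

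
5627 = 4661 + 966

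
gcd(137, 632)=1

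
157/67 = 2 + 23/67 ≈ 2.34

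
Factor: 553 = 7^1 * 79^1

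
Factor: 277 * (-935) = -1 * 5^1 * 11^1 * 17^1 * 277^1 = -258995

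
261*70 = 18270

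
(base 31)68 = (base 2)11000010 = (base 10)194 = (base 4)3002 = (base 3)21012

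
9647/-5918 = -1 - 339/538 ≈ -1.63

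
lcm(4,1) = 4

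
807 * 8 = 6456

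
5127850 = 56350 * 91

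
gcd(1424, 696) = 8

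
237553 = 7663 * 31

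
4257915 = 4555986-298071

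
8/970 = 4/485 ≈ 0.00825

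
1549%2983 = 1549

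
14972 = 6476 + 8496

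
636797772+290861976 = 927659748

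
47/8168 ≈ 0.00575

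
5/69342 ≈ 0.0000721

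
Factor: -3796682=-1*2^1*41^1*46301^1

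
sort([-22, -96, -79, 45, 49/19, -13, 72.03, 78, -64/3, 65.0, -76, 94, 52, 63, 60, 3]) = [-96, -79, -76, -22, -64/3, -13, 49/19, 3, 45, 52, 60, 63, 65.0, 72.03, 78, 94]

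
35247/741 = 47 + 140/247 ≈ 47.57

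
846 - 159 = 687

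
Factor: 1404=2^2 * 3^3 * 13^1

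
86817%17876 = 15313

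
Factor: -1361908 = -1 * 2^2 * 340477^1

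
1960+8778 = 10738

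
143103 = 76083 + 67020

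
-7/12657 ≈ -0.000553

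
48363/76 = 636 + 27/76 ≈ 636.36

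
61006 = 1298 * 47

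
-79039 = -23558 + -55481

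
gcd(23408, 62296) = 8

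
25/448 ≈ 0.0558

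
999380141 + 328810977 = 1328191118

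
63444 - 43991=19453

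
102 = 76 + 26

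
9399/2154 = 4+261/718 ≈ 4.36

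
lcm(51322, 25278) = 1693626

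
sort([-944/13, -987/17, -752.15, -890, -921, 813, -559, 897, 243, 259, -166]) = [-921, -890, -752.15, -559, -166, -944/13, -987/17, 243, 259, 813, 897]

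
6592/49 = 134 + 26/49≈134.53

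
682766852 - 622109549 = 60657303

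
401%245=156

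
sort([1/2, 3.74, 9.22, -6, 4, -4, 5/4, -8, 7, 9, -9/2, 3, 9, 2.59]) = [-8, -6, -9/2, -4, 1/2, 5/4, 2.59, 3, 3.74, 4, 7, 9, 9, 9.22]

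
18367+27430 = 45797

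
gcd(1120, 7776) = 32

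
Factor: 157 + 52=11^1*19^1=209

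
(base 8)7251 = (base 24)6c9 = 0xea9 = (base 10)3753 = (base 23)724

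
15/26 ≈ 0.577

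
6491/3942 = 1+2549/3942 ≈ 1.65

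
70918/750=94 + 209/375 ≈ 94.56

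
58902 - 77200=-18298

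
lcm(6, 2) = 6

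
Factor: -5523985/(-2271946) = 2^(-1) * 5^1 * 151^(-1) * 7523^(-1) * 1104797^1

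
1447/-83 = -17 - 36/83 ≈ -17.43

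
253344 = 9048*28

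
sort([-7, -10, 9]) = [-10, -7, 9]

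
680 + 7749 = 8429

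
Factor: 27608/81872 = 2^(-1)*29^1*43^(-1) = 29/86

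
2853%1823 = 1030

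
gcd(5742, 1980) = 198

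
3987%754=217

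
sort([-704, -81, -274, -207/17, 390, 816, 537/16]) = [-704, -274, -81, -207/17, 537/16, 390, 816]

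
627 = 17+610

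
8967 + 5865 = 14832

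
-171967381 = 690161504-862128885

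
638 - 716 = -78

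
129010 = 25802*5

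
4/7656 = 1/1914 ≈ 0.000522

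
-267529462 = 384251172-651780634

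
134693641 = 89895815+44797826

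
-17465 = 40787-58252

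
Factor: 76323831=3^1*25441277^1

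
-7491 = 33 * (-227)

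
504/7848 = 7/109 ≈ 0.0642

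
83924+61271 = 145195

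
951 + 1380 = 2331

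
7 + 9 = 16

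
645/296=2 + 53/296 ≈ 2.18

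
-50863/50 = -1017 - 13/50 = -1017.26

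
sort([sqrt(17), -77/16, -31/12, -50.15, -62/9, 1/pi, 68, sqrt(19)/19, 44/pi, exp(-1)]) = [-50.15, -62/9, -77/16, -31/12, sqrt(19)/19, 1/pi, exp(-1), sqrt(17), 44/pi, 68]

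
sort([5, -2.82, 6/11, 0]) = [-2.82, 0, 6/11, 5]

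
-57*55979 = -3190803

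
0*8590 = 0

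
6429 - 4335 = 2094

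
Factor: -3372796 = -1*2^2*7^1*163^1*739^1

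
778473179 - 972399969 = -193926790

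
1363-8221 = -6858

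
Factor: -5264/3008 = -1*2^(-2)*7^1 = -7/4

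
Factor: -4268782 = -1*2^1*7^2*43^1*1013^1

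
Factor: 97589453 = 13^1*19^1*67^1*5897^1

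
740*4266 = 3156840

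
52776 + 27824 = 80600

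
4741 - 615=4126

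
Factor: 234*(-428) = -1*2^3*3^2*13^1*107^1 = -100152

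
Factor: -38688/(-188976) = 2^1*13^1*127^(-1) = 26/127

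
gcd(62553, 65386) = 1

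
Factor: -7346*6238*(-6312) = 2^5*3^1*263^1*3119^1*3673^1 = 289243284576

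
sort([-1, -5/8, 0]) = [-1, -5/8, 0]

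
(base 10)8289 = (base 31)8jc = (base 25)d6e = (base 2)10000001100001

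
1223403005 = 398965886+824437119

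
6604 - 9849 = -3245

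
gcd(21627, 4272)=267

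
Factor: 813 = 3^1*271^1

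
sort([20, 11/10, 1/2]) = [1/2, 11/10, 20]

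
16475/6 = 2745+5/6 ≈ 2745.83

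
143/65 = 2 + 1/5 = 2.20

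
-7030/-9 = 781+1/9≈781.11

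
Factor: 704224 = 2^5*59^1*373^1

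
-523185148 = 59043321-582228469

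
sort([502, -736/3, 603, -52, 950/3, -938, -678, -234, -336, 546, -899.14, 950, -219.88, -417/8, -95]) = [-938, -899.14, -678, -336, -736/3, -234, -219.88, -95, -417/8, -52, 950/3, 502, 546, 603, 950]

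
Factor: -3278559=-1*3^1*1092853^1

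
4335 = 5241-906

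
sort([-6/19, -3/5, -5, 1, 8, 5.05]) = [-5, -3/5, -6/19, 1, 5.05, 8]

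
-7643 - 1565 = -9208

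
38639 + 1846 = 40485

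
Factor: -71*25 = -1*5^2*71^1 = -1775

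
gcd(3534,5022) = 186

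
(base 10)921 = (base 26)19b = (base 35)qb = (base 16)399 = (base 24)1e9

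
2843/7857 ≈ 0.362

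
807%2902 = 807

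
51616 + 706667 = 758283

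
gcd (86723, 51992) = 1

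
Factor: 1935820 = 2^2 * 5^1 * 151^1 * 641^1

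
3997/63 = 63 + 4/9 ≈ 63.44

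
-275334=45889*(-6)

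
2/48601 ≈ 0.0000412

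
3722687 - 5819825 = -2097138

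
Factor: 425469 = 3^1*11^1*12893^1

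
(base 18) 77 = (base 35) 3s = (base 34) 3v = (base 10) 133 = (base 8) 205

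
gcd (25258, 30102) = 346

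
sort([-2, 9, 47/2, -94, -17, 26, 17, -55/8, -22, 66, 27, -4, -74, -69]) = [-94, -74, -69, -22, -17, -55/8, -4, -2, 9, 17, 47/2, 26, 27, 66]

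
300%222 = 78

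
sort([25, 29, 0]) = [0, 25, 29]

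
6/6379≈0.000941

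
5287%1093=915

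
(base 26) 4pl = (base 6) 23343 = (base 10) 3375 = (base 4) 310233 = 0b110100101111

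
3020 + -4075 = -1055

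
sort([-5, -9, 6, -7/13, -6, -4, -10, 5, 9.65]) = [-10, -9, -6, -5, -4, -7/13, 5, 6, 9.65]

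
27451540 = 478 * 57430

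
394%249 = 145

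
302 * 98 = 29596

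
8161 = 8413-252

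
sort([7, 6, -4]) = [-4, 6, 7]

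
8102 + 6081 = 14183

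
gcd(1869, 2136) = 267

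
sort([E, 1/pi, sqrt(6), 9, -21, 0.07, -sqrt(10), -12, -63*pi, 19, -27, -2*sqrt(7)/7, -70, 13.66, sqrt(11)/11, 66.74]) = [-63*pi, -70, -27, -21, -12, -sqrt(10), -2*sqrt(7)/7, 0.07, sqrt(11)/11, 1/pi, sqrt(6), E, 9, 13.66, 19, 66.74]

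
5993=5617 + 376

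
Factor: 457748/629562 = 2^1*3^(-1)*19^2*331^(-1) = 722/993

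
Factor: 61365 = 3^1*5^1*4091^1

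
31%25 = 6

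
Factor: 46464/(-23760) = -1*2^3*3^(-2)*5^(-1)*11^1 = -88/45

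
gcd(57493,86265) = 1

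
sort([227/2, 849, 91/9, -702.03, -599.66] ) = [-702.03, -599.66, 91/9, 227/2, 849] 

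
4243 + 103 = 4346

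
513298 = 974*527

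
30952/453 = 68 + 148/453 ≈ 68.33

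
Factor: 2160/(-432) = -1*5^1 = -5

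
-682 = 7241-7923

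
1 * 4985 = 4985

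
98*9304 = 911792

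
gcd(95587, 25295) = 1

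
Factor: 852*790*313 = 2^3*3^1*5^1*71^1*79^1*313^1 = 210674040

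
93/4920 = 31/1640 ≈ 0.0189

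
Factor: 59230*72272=2^5*5^1*4517^1*5923^1=4280670560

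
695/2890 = 139/578 ≈ 0.240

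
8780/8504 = 1+69/2126≈1.03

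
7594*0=0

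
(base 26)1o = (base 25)20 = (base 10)50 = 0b110010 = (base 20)2a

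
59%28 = 3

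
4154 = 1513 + 2641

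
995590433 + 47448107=1043038540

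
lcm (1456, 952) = 24752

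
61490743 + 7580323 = 69071066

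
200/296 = 25/37 ≈ 0.676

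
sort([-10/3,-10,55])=[-10,-10/3,55]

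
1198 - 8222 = -7024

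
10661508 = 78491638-67830130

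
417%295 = 122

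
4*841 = 3364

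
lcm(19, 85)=1615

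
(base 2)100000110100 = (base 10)2100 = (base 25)390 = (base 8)4064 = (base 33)1ul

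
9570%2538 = 1956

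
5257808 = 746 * 7048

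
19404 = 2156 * 9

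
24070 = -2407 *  (-10) 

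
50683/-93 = -544 - 91/93 ≈ -544.98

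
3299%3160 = 139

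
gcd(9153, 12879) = 81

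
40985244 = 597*68652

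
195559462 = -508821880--704381342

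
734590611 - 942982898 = -208392287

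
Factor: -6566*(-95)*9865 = 2^1*5^2*7^2*19^1*67^1*1973^1 = 6153491050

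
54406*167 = 9085802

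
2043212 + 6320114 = 8363326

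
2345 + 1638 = 3983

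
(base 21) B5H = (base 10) 4973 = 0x136D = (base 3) 20211012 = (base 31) 55D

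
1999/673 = 2 + 653/673 ≈ 2.97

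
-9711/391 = -24 - 327/391 ≈ -24.84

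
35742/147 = 1702/7 ≈ 243.14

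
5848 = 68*86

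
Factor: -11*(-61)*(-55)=-1*5^1*11^2*61^1=-36905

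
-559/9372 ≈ -0.0596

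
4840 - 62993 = -58153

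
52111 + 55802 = 107913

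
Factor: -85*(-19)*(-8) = -1*2^3*5^1*17^1*19^1 = -12920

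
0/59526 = 0 = 0.00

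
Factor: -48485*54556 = -1*2^2*5^1*23^1*593^1*9697^1 = -2645147660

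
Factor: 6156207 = 3^2 * 29^1 * 103^1 * 229^1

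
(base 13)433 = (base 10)718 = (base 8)1316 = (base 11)5a3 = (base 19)1if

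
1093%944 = 149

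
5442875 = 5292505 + 150370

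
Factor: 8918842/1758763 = 2^1 * 29^(-1) * 149^1 * 173^2 * 60647^(-1)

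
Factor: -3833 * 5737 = -1 * 3833^1 * 5737^1 = -21989921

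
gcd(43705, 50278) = 1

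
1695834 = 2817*602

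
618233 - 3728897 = -3110664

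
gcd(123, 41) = 41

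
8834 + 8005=16839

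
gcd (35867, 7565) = 89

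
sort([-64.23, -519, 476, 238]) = [-519, -64.23, 238, 476]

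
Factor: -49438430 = -1*2^1*5^1*4943843^1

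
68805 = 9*7645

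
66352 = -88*(-754)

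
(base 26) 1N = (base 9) 54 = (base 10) 49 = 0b110001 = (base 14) 37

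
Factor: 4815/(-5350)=-1*2^(-1)*3^2*5^(-1)=-9/10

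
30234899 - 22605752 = 7629147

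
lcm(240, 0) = 0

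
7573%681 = 82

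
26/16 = 1 + 5/8 ≈ 1.63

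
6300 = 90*70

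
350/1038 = 175/519≈0.337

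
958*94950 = 90962100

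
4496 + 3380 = 7876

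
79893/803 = 7263/73 ≈ 99.49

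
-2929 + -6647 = -9576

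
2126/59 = 36+2/59 ≈ 36.03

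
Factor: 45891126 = 2^1*3^2*17^1*149971^1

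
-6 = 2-8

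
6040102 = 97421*62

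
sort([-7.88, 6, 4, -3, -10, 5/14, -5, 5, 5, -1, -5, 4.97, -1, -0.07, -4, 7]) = [-10, -7.88, -5, -5, -4, -3, -1, -1, -0.07, 5/14, 4, 4.97, 5, 5, 6, 7]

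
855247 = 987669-132422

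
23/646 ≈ 0.0356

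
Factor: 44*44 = 2^4*11^2 = 1936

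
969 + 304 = 1273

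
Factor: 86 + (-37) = 7^2 = 49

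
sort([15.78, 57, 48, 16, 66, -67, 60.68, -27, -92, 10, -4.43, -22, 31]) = [-92, -67, -27, -22, -4.43, 10, 15.78, 16, 31, 48, 57, 60.68, 66]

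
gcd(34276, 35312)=4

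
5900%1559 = 1223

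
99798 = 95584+4214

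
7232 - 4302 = 2930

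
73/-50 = -1 - 23/50 = -1.46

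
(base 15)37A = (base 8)1426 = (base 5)11130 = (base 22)1DK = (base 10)790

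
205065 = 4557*45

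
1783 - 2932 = -1149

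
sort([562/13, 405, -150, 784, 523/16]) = [-150, 523/16, 562/13, 405, 784]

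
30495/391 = 77 + 388/391 ≈ 77.99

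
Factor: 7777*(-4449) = -1*3^1*7^1*11^1*101^1*1483^1 = -34599873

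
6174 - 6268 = -94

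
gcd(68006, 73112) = 74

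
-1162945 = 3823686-4986631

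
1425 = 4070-2645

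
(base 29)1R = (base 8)70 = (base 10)56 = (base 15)3B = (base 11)51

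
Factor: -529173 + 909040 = 19^1*19993^1 = 379867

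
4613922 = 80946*57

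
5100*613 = 3126300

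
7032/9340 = 1758/2335 ≈ 0.753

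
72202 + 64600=136802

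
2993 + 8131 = 11124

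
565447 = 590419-24972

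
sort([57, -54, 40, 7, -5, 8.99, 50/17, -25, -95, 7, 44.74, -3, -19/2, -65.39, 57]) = [-95, -65.39, -54, -25, -19/2, -5, -3, 50/17, 7, 7, 8.99, 40, 44.74, 57, 57]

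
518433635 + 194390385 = 712824020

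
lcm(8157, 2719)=8157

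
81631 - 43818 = 37813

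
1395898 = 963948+431950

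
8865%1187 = 556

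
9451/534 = 17 + 373/534≈17.70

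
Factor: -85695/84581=-1*3^1*5^1*7^(-1)*29^1*43^(-1)*197^1*281^(-1)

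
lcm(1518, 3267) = 150282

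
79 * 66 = 5214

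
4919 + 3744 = 8663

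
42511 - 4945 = 37566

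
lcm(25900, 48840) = 1709400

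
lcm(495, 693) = 3465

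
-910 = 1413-2323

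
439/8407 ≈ 0.0522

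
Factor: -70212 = -1*2^2*3^1*5851^1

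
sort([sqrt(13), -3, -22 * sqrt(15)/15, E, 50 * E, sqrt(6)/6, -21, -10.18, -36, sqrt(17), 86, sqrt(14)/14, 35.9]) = [-36, -21, -10.18, -22 * sqrt(15)/15, -3, sqrt(14)/14, sqrt(6)/6, E, sqrt(13), sqrt(17), 35.9, 86, 50 * E]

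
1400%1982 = 1400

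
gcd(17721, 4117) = 179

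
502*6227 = 3125954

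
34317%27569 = 6748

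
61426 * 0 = 0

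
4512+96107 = 100619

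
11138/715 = 15 + 413/715 ≈ 15.58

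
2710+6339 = 9049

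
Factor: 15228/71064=2^(-1) * 3^1 * 7^(-1)=3/14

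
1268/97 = 13 + 7/97 ≈ 13.07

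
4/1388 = 1/347 ≈ 0.00288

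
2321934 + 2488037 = 4809971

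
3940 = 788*5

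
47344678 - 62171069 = -14826391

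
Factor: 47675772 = 2^2*3^2*1324327^1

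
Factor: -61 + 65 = 2^2 = 4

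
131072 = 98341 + 32731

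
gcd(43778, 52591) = 7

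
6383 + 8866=15249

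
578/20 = 289/10 = 28.90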